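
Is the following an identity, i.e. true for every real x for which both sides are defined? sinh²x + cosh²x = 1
No, this is NOT an identity.

Claim: sinh²x + cosh²x = 1.
Test a specific point where both sides are defined: x = 4.
LHS = sinh²x + cosh²x ≈ 1490.4792
RHS = 1 ≈ 1.0000
Since 1490.4792 ≠ 1.0000, the equation fails at this point, so it cannot hold for every real x for which both sides are defined.
The correct hyperbolic identity is cosh²x - sinh²x = 1 (a difference); the sum sinh²x + cosh²x equals cosh(2x).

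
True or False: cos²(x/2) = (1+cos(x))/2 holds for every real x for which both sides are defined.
Claim: cos²(x/2) = (1+cos(x))/2.
Reasoning: Use cos(2θ) = 2cos²θ - 1 with θ = x/2: cos(x) = 2cos²(x/2) - 1. Solving for cos²(x/2) gives (1 + cos(x))/2.
So the two sides agree for every real x for which both sides are defined.

Conclusion: True.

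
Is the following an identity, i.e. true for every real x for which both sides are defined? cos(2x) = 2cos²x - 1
Claim: cos(2x) = 2cos²x - 1.
Reasoning: cos(2x) = cos²x - sin²x. Replace sin²x by 1 - cos²x: cos²x - (1 - cos²x) = 2cos²x - 1.
So the two sides agree for every real x for which both sides are defined.

Conclusion: Yes, this is an identity.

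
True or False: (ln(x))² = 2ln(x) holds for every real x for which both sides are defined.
False.

Claim: (ln(x))² = 2ln(x).
Test a specific point where both sides are defined: x = 3/2.
LHS = (ln(x))² ≈ 0.1644
RHS = 2ln(x) ≈ 0.8109
Since 0.1644 ≠ 0.8109, the equation fails at this point, so it cannot hold for every real x for which both sides are defined.
2ln(x) equals ln(x²), which is not the same as (ln x)².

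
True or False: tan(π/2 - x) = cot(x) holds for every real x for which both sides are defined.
Claim: tan(π/2 - x) = cot(x).
Reasoning: tan(π/2 - x) = sin(π/2 - x)/cos(π/2 - x) = cos(x)/sin(x) = cot(x), using the cofunction identities sin(π/2 - x) = cos(x) and cos(π/2 - x) = sin(x).
So the two sides agree for every real x for which both sides are defined.

Conclusion: True.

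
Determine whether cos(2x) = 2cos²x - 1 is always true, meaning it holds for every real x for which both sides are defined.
Yes, this is an identity.

Claim: cos(2x) = 2cos²x - 1.
Reasoning: cos(2x) = cos²x - sin²x. Replace sin²x by 1 - cos²x: cos²x - (1 - cos²x) = 2cos²x - 1.
So the two sides agree for every real x for which both sides are defined.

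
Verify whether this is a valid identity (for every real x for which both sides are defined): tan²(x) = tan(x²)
No, this is NOT an identity.

Claim: tan²(x) = tan(x²).
Test a specific point where both sides are defined: x = π/4.
LHS = tan²(x) ≈ 1.0000
RHS = tan(x²) ≈ 0.7092
Since 1.0000 ≠ 0.7092, the equation fails at this point, so it cannot hold for every real x for which both sides are defined.
tan²(x) means (tan x)², squaring the output; tan(x²) squares the input. These are different functions.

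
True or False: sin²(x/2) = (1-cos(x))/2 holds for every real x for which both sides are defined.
Claim: sin²(x/2) = (1-cos(x))/2.
Reasoning: Use cos(2θ) = 1 - 2sin²θ with θ = x/2: cos(x) = 1 - 2sin²(x/2). Solving for sin²(x/2) gives (1 - cos(x))/2.
So the two sides agree for every real x for which both sides are defined.

Conclusion: True.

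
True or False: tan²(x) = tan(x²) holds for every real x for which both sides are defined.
False.

Claim: tan²(x) = tan(x²).
Test a specific point where both sides are defined: x = 3π/4.
LHS = tan²(x) ≈ 1.0000
RHS = tan(x²) ≈ -0.8977
Since 1.0000 ≠ -0.8977, the equation fails at this point, so it cannot hold for every real x for which both sides are defined.
tan²(x) means (tan x)², squaring the output; tan(x²) squares the input. These are different functions.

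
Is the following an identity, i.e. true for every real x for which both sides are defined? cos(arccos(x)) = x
Yes, this is an identity.

Claim: cos(arccos(x)) = x.
Reasoning: For -1 ≤ x ≤ 1 (where arccos is defined), arccos(x) is by definition an angle whose cosine equals x. Taking the cosine of that angle returns x. (Note the other order, arccos(cos x) = x, is NOT an identity.)
So the two sides agree for every real x for which both sides are defined.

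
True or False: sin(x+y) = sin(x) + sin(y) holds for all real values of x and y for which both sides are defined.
False.

Claim: sin(x+y) = sin(x) + sin(y).
Test a specific point where both sides are defined: x = π, y = π/4.
LHS = sin(x+y) ≈ -0.7071
RHS = sin(x) + sin(y) ≈ 0.7071
Since -0.7071 ≠ 0.7071, the equation fails at this point, so it cannot hold for all real values of x and y for which both sides are defined.
The correct expansion is sin(x+y) = sin(x)cos(y) + cos(x)sin(y); sine is not additive.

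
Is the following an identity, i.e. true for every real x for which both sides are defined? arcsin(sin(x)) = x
No, this is NOT an identity.

Claim: arcsin(sin(x)) = x.
Test a specific point where both sides are defined: x = π.
LHS = arcsin(sin(x)) ≈ 0.0000
RHS = x ≈ 3.1416
Since 0.0000 ≠ 3.1416, the equation fails at this point, so it cannot hold for every real x for which both sides are defined.
arcsin only returns values in [-π/2, π/2], so arcsin(sin(x)) = x holds only for x in that interval, not for all real x.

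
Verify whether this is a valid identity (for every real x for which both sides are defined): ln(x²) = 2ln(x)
Yes, this is an identity.

Claim: ln(x²) = 2ln(x).
Reasoning: The right side requires x > 0. For x > 0, x² = (e^(ln x))² = e^(2ln x), so ln(x²) = 2ln(x). (For x < 0 the right side is undefined, so those values are outside the claim.)
So the two sides agree for every real x for which both sides are defined.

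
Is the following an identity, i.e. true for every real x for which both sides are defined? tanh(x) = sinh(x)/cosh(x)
Claim: tanh(x) = sinh(x)/cosh(x).
Reasoning: tanh(x) is defined as sinh(x)/cosh(x) = (e^x - e^-x)/(e^x + e^-x); cosh(x) ≥ 1 is never zero, so this holds for every real x.
So the two sides agree for every real x for which both sides are defined.

Conclusion: Yes, this is an identity.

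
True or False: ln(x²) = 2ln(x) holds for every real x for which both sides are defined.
Claim: ln(x²) = 2ln(x).
Reasoning: The right side requires x > 0. For x > 0, x² = (e^(ln x))² = e^(2ln x), so ln(x²) = 2ln(x). (For x < 0 the right side is undefined, so those values are outside the claim.)
So the two sides agree for every real x for which both sides are defined.

Conclusion: True.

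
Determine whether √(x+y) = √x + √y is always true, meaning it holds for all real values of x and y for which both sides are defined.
No, this is NOT an identity.

Claim: √(x+y) = √x + √y.
Test a specific point where both sides are defined: x = 3/2, y = 3.
LHS = √(x+y) ≈ 2.1213
RHS = √x + √y ≈ 2.9568
Since 2.1213 ≠ 2.9568, the equation fails at this point, so it cannot hold for all real values of x and y for which both sides are defined.
Squaring the right side gives x + 2√(xy) + y, not x + y.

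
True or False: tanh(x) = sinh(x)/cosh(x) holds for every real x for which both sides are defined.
True.

Claim: tanh(x) = sinh(x)/cosh(x).
Reasoning: tanh(x) is defined as sinh(x)/cosh(x) = (e^x - e^-x)/(e^x + e^-x); cosh(x) ≥ 1 is never zero, so this holds for every real x.
So the two sides agree for every real x for which both sides are defined.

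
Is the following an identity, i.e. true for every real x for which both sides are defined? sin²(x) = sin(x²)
Claim: sin²(x) = sin(x²).
Test a specific point where both sides are defined: x = π/3.
LHS = sin²(x) ≈ 0.7500
RHS = sin(x²) ≈ 0.8897
Since 0.7500 ≠ 0.8897, the equation fails at this point, so it cannot hold for every real x for which both sides are defined.
sin²(x) means (sin x)², squaring the output; sin(x²) squares the input. These are different functions.

Conclusion: No, this is NOT an identity.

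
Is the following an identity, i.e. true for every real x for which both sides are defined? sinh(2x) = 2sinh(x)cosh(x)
Claim: sinh(2x) = 2sinh(x)cosh(x).
Reasoning: 2sinh(x)cosh(x) = 2 · (e^x - e^-x)/2 · (e^x + e^-x)/2 = (e^(2x) - e^(-2x))/2 = sinh(2x).
So the two sides agree for every real x for which both sides are defined.

Conclusion: Yes, this is an identity.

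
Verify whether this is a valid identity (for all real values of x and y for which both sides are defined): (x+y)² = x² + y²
Claim: (x+y)² = x² + y².
Test a specific point where both sides are defined: x = -1, y = 5.
LHS = (x+y)² ≈ 16.0000
RHS = x² + y² ≈ 26.0000
Since 16.0000 ≠ 26.0000, the equation fails at this point, so it cannot hold for all real values of x and y for which both sides are defined.
The correct expansion is (x+y)² = x² + 2xy + y²; the cross term 2xy is missing.

Conclusion: No, this is NOT an identity.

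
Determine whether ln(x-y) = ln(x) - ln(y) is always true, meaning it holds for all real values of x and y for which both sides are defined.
Claim: ln(x-y) = ln(x) - ln(y).
Test a specific point where both sides are defined: x = 4, y = 3.
LHS = ln(x-y) ≈ 0.0000
RHS = ln(x) - ln(y) ≈ 0.2877
Since 0.0000 ≠ 0.2877, the equation fails at this point, so it cannot hold for all real values of x and y for which both sides are defined.
ln(x) - ln(y) = ln(x/y), not ln(x-y).

Conclusion: No, this is NOT an identity.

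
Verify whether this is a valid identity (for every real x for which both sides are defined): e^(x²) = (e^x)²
Claim: e^(x²) = (e^x)².
Test a specific point where both sides are defined: x = 1/2.
LHS = e^(x²) ≈ 1.2840
RHS = (e^x)² ≈ 2.7183
Since 1.2840 ≠ 2.7183, the equation fails at this point, so it cannot hold for every real x for which both sides are defined.
(e^x)² = e^(2x), and 2x ≠ x² in general.

Conclusion: No, this is NOT an identity.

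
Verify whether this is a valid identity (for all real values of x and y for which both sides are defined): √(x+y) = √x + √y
No, this is NOT an identity.

Claim: √(x+y) = √x + √y.
Test a specific point where both sides are defined: x = 5, y = 2.
LHS = √(x+y) ≈ 2.6458
RHS = √x + √y ≈ 3.6503
Since 2.6458 ≠ 3.6503, the equation fails at this point, so it cannot hold for all real values of x and y for which both sides are defined.
Squaring the right side gives x + 2√(xy) + y, not x + y.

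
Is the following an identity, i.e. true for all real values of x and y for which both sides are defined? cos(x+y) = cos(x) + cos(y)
Claim: cos(x+y) = cos(x) + cos(y).
Test a specific point where both sides are defined: x = π/3, y = π/2.
LHS = cos(x+y) ≈ -0.8660
RHS = cos(x) + cos(y) ≈ 0.5000
Since -0.8660 ≠ 0.5000, the equation fails at this point, so it cannot hold for all real values of x and y for which both sides are defined.
The correct expansion is cos(x+y) = cos(x)cos(y) - sin(x)sin(y); cosine is not additive.

Conclusion: No, this is NOT an identity.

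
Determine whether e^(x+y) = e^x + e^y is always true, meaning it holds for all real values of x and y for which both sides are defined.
No, this is NOT an identity.

Claim: e^(x+y) = e^x + e^y.
Test a specific point where both sides are defined: x = -2, y = -2.
LHS = e^(x+y) ≈ 0.0183
RHS = e^x + e^y ≈ 0.2707
Since 0.0183 ≠ 0.2707, the equation fails at this point, so it cannot hold for all real values of x and y for which both sides are defined.
The correct rule is e^(x+y) = e^x · e^y (a product, not a sum).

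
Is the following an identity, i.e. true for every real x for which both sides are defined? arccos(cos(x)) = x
No, this is NOT an identity.

Claim: arccos(cos(x)) = x.
Test a specific point where both sides are defined: x = -π/3.
LHS = arccos(cos(x)) ≈ 1.0472
RHS = x ≈ -1.0472
Since 1.0472 ≠ -1.0472, the equation fails at this point, so it cannot hold for every real x for which both sides are defined.
arccos only returns values in [0, π], so arccos(cos(x)) = x holds only for x in that interval, not for all real x.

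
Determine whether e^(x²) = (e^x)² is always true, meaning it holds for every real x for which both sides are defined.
No, this is NOT an identity.

Claim: e^(x²) = (e^x)².
Test a specific point where both sides are defined: x = -1.
LHS = e^(x²) ≈ 2.7183
RHS = (e^x)² ≈ 0.1353
Since 2.7183 ≠ 0.1353, the equation fails at this point, so it cannot hold for every real x for which both sides are defined.
(e^x)² = e^(2x), and 2x ≠ x² in general.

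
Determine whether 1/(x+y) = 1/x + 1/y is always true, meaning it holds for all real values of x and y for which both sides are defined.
No, this is NOT an identity.

Claim: 1/(x+y) = 1/x + 1/y.
Test a specific point where both sides are defined: x = 1/2, y = 3.
LHS = 1/(x+y) ≈ 0.2857
RHS = 1/x + 1/y ≈ 2.3333
Since 0.2857 ≠ 2.3333, the equation fails at this point, so it cannot hold for all real values of x and y for which both sides are defined.
1/x + 1/y = (x+y)/(xy), which is not 1/(x+y).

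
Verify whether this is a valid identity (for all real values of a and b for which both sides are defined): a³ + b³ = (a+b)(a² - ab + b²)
Yes, this is an identity.

Claim: a³ + b³ = (a+b)(a² - ab + b²).
Reasoning: Expand the right side: (a+b)(a² - ab + b²) = a³ - a²b + ab² + a²b - ab² + b³ = a³ + b³ (the middle terms cancel in pairs).
So the two sides agree for all real values of a and b for which both sides are defined.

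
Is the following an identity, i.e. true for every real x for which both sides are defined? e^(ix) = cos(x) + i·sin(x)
Yes, this is an identity.

Claim: e^(ix) = cos(x) + i·sin(x).
Reasoning: Euler's formula. Expand e^(ix) = Σ (ix)^k / k!. Since i² = -1, the even-k terms are Σ (-1)^m x^(2m)/(2m)! = cos(x) and the odd-k terms are i · Σ (-1)^m x^(2m+1)/(2m+1)! = i·sin(x).
So the two sides agree for every real x for which both sides are defined.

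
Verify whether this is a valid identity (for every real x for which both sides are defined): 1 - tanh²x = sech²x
Claim: 1 - tanh²x = sech²x.
Reasoning: Divide cosh²x - sinh²x = 1 through by cosh²x (never zero): 1 - tanh²x = 1/cosh²x = sech²x.
So the two sides agree for every real x for which both sides are defined.

Conclusion: Yes, this is an identity.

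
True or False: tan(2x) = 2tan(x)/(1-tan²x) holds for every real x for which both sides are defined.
True.

Claim: tan(2x) = 2tan(x)/(1-tan²x).
Reasoning: tan(2x) = sin(2x)/cos(2x) = 2sin(x)cos(x) / (cos²x - sin²x). Divide numerator and denominator by cos²x: 2tan(x) / (1 - tan²x).
So the two sides agree for every real x for which both sides are defined.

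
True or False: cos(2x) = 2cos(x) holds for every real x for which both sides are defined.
Claim: cos(2x) = 2cos(x).
Test a specific point where both sides are defined: x = -π/4.
LHS = cos(2x) ≈ 0.0000
RHS = 2cos(x) ≈ 1.4142
Since 0.0000 ≠ 1.4142, the equation fails at this point, so it cannot hold for every real x for which both sides are defined.
The correct double-angle formula is cos(2x) = cos²x - sin²x.

Conclusion: False.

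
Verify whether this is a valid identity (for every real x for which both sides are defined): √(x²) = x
No, this is NOT an identity.

Claim: √(x²) = x.
Test a specific point where both sides are defined: x = -1.
LHS = √(x²) ≈ 1.0000
RHS = x ≈ -1.0000
Since 1.0000 ≠ -1.0000, the equation fails at this point, so it cannot hold for every real x for which both sides are defined.
√(x²) = |x|, which differs from x whenever x < 0 (both sides are defined for every real x).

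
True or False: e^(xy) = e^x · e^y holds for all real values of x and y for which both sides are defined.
False.

Claim: e^(xy) = e^x · e^y.
Test a specific point where both sides are defined: x = 3/2, y = 2.
LHS = e^(xy) ≈ 20.0855
RHS = e^x · e^y ≈ 33.1155
Since 20.0855 ≠ 33.1155, the equation fails at this point, so it cannot hold for all real values of x and y for which both sides are defined.
e^x · e^y = e^(x+y), not e^(xy).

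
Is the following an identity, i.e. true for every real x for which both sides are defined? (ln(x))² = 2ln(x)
Claim: (ln(x))² = 2ln(x).
Test a specific point where both sides are defined: x = 5.
LHS = (ln(x))² ≈ 2.5903
RHS = 2ln(x) ≈ 3.2189
Since 2.5903 ≠ 3.2189, the equation fails at this point, so it cannot hold for every real x for which both sides are defined.
2ln(x) equals ln(x²), which is not the same as (ln x)².

Conclusion: No, this is NOT an identity.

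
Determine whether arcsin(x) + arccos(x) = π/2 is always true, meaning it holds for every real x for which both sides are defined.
Claim: arcsin(x) + arccos(x) = π/2.
Reasoning: Both sides are defined for -1 ≤ x ≤ 1. Let θ = arcsin(x), so sin θ = x and θ ∈ [-π/2, π/2]. Then cos(π/2 - θ) = sin θ = x and π/2 - θ ∈ [0, π], which is exactly the range of arccos, so arccos(x) = π/2 - θ. Adding: arcsin(x) + arccos(x) = θ + (π/2 - θ) = π/2.
So the two sides agree for every real x for which both sides are defined.

Conclusion: Yes, this is an identity.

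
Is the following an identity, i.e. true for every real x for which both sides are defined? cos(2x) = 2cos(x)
No, this is NOT an identity.

Claim: cos(2x) = 2cos(x).
Test a specific point where both sides are defined: x = 2π/3.
LHS = cos(2x) ≈ -0.5000
RHS = 2cos(x) ≈ -1.0000
Since -0.5000 ≠ -1.0000, the equation fails at this point, so it cannot hold for every real x for which both sides are defined.
The correct double-angle formula is cos(2x) = cos²x - sin²x.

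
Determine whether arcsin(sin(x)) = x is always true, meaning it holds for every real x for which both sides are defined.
No, this is NOT an identity.

Claim: arcsin(sin(x)) = x.
Test a specific point where both sides are defined: x = 2π/3.
LHS = arcsin(sin(x)) ≈ 1.0472
RHS = x ≈ 2.0944
Since 1.0472 ≠ 2.0944, the equation fails at this point, so it cannot hold for every real x for which both sides are defined.
arcsin only returns values in [-π/2, π/2], so arcsin(sin(x)) = x holds only for x in that interval, not for all real x.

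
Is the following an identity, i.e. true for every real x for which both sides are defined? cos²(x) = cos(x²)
Claim: cos²(x) = cos(x²).
Test a specific point where both sides are defined: x = 2π/3.
LHS = cos²(x) ≈ 0.2500
RHS = cos(x²) ≈ -0.3202
Since 0.2500 ≠ -0.3202, the equation fails at this point, so it cannot hold for every real x for which both sides are defined.
cos²(x) means (cos x)², squaring the output; cos(x²) squares the input. These are different functions.

Conclusion: No, this is NOT an identity.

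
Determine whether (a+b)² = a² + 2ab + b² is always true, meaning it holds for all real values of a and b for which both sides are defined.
Yes, this is an identity.

Claim: (a+b)² = a² + 2ab + b².
Reasoning: Expand: (a+b)² = (a+b)(a+b) = a·a + a·b + b·a + b·b = a² + 2ab + b².
So the two sides agree for all real values of a and b for which both sides are defined.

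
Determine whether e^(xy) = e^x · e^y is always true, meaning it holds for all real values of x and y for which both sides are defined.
No, this is NOT an identity.

Claim: e^(xy) = e^x · e^y.
Test a specific point where both sides are defined: x = -1, y = 5.
LHS = e^(xy) ≈ 0.0067
RHS = e^x · e^y ≈ 54.5982
Since 0.0067 ≠ 54.5982, the equation fails at this point, so it cannot hold for all real values of x and y for which both sides are defined.
e^x · e^y = e^(x+y), not e^(xy).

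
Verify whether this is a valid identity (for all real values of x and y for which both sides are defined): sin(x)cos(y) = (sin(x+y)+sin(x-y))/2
Yes, this is an identity.

Claim: sin(x)cos(y) = (sin(x+y)+sin(x-y))/2.
Reasoning: sin(x+y) = sin(x)cos(y) + cos(x)sin(y) and sin(x-y) = sin(x)cos(y) - cos(x)sin(y). Adding, sin(x+y) + sin(x-y) = 2sin(x)cos(y); divide by 2.
So the two sides agree for all real values of x and y for which both sides are defined.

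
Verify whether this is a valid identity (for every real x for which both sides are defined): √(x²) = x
No, this is NOT an identity.

Claim: √(x²) = x.
Test a specific point where both sides are defined: x = -1.
LHS = √(x²) ≈ 1.0000
RHS = x ≈ -1.0000
Since 1.0000 ≠ -1.0000, the equation fails at this point, so it cannot hold for every real x for which both sides are defined.
√(x²) = |x|, which differs from x whenever x < 0 (both sides are defined for every real x).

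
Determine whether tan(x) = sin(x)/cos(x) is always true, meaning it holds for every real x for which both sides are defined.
Claim: tan(x) = sin(x)/cos(x).
Reasoning: For an angle x whose terminal point on the unit circle is (cos x, sin x), tan(x) is defined as the ratio (second coordinate)/(first coordinate) = sin(x)/cos(x), wherever cos(x) ≠ 0.
So the two sides agree for every real x for which both sides are defined.

Conclusion: Yes, this is an identity.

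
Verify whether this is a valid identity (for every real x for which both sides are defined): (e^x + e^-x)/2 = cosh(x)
Yes, this is an identity.

Claim: (e^x + e^-x)/2 = cosh(x).
Reasoning: This is exactly the definition of the hyperbolic cosine: cosh(x) := (e^x + e^-x)/2.
So the two sides agree for every real x for which both sides are defined.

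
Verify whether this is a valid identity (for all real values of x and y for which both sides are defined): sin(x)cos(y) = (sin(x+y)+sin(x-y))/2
Claim: sin(x)cos(y) = (sin(x+y)+sin(x-y))/2.
Reasoning: sin(x+y) = sin(x)cos(y) + cos(x)sin(y) and sin(x-y) = sin(x)cos(y) - cos(x)sin(y). Adding, sin(x+y) + sin(x-y) = 2sin(x)cos(y); divide by 2.
So the two sides agree for all real values of x and y for which both sides are defined.

Conclusion: Yes, this is an identity.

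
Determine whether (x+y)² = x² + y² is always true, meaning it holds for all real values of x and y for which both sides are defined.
Claim: (x+y)² = x² + y².
Test a specific point where both sides are defined: x = 4, y = -1.
LHS = (x+y)² ≈ 9.0000
RHS = x² + y² ≈ 17.0000
Since 9.0000 ≠ 17.0000, the equation fails at this point, so it cannot hold for all real values of x and y for which both sides are defined.
The correct expansion is (x+y)² = x² + 2xy + y²; the cross term 2xy is missing.

Conclusion: No, this is NOT an identity.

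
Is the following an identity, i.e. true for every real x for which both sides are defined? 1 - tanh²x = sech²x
Yes, this is an identity.

Claim: 1 - tanh²x = sech²x.
Reasoning: Divide cosh²x - sinh²x = 1 through by cosh²x (never zero): 1 - tanh²x = 1/cosh²x = sech²x.
So the two sides agree for every real x for which both sides are defined.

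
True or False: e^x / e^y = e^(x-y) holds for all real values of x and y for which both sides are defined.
Claim: e^x / e^y = e^(x-y).
Reasoning: 1/e^y = e^(-y), so e^x / e^y = e^x · e^(-y) = e^(x + (-y)) = e^(x-y) by the product rule for exponents.
So the two sides agree for all real values of x and y for which both sides are defined.

Conclusion: True.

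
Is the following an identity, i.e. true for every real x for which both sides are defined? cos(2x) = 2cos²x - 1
Yes, this is an identity.

Claim: cos(2x) = 2cos²x - 1.
Reasoning: cos(2x) = cos²x - sin²x. Replace sin²x by 1 - cos²x: cos²x - (1 - cos²x) = 2cos²x - 1.
So the two sides agree for every real x for which both sides are defined.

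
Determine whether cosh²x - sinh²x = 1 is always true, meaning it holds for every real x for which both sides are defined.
Claim: cosh²x - sinh²x = 1.
Reasoning: With cosh(x) = (e^x + e^-x)/2 and sinh(x) = (e^x - e^-x)/2: cosh²x = (e^(2x) + 2 + e^(-2x))/4 and sinh²x = (e^(2x) - 2 + e^(-2x))/4. Subtracting leaves 4/4 = 1.
So the two sides agree for every real x for which both sides are defined.

Conclusion: Yes, this is an identity.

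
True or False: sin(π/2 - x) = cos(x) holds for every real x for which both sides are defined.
Claim: sin(π/2 - x) = cos(x).
Reasoning: Use sin(u - v) = sin(u)cos(v) - cos(u)sin(v) with u = π/2, v = x: sin(π/2)cos(x) - cos(π/2)sin(x) = 1·cos(x) - 0·sin(x) = cos(x).
So the two sides agree for every real x for which both sides are defined.

Conclusion: True.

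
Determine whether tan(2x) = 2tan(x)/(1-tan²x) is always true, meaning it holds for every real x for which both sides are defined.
Claim: tan(2x) = 2tan(x)/(1-tan²x).
Reasoning: tan(2x) = sin(2x)/cos(2x) = 2sin(x)cos(x) / (cos²x - sin²x). Divide numerator and denominator by cos²x: 2tan(x) / (1 - tan²x).
So the two sides agree for every real x for which both sides are defined.

Conclusion: Yes, this is an identity.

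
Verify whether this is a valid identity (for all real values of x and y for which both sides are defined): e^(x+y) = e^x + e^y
Claim: e^(x+y) = e^x + e^y.
Test a specific point where both sides are defined: x = 1, y = 3.
LHS = e^(x+y) ≈ 54.5982
RHS = e^x + e^y ≈ 22.8038
Since 54.5982 ≠ 22.8038, the equation fails at this point, so it cannot hold for all real values of x and y for which both sides are defined.
The correct rule is e^(x+y) = e^x · e^y (a product, not a sum).

Conclusion: No, this is NOT an identity.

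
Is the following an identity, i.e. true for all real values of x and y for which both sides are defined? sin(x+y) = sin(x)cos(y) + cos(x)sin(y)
Yes, this is an identity.

Claim: sin(x+y) = sin(x)cos(y) + cos(x)sin(y).
Reasoning: By Euler's formula e^(i(x+y)) = e^(ix)·e^(iy) = (cos x + i·sin x)(cos y + i·sin y). The imaginary part of the left side is sin(x+y); the imaginary part of the product is sin(x)cos(y) + cos(x)sin(y).
So the two sides agree for all real values of x and y for which both sides are defined.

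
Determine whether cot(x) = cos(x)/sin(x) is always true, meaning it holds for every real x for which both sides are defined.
Claim: cot(x) = cos(x)/sin(x).
Reasoning: cot(x) is defined as 1/tan(x) = 1/(sin(x)/cos(x)) = cos(x)/sin(x), wherever sin(x) ≠ 0.
So the two sides agree for every real x for which both sides are defined.

Conclusion: Yes, this is an identity.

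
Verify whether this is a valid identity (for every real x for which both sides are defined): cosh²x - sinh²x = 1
Yes, this is an identity.

Claim: cosh²x - sinh²x = 1.
Reasoning: With cosh(x) = (e^x + e^-x)/2 and sinh(x) = (e^x - e^-x)/2: cosh²x = (e^(2x) + 2 + e^(-2x))/4 and sinh²x = (e^(2x) - 2 + e^(-2x))/4. Subtracting leaves 4/4 = 1.
So the two sides agree for every real x for which both sides are defined.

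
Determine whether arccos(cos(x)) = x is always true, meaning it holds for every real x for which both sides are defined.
No, this is NOT an identity.

Claim: arccos(cos(x)) = x.
Test a specific point where both sides are defined: x = -π/4.
LHS = arccos(cos(x)) ≈ 0.7854
RHS = x ≈ -0.7854
Since 0.7854 ≠ -0.7854, the equation fails at this point, so it cannot hold for every real x for which both sides are defined.
arccos only returns values in [0, π], so arccos(cos(x)) = x holds only for x in that interval, not for all real x.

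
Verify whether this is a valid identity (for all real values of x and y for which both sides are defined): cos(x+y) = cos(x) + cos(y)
Claim: cos(x+y) = cos(x) + cos(y).
Test a specific point where both sides are defined: x = -π/4, y = π/3.
LHS = cos(x+y) ≈ 0.9659
RHS = cos(x) + cos(y) ≈ 1.2071
Since 0.9659 ≠ 1.2071, the equation fails at this point, so it cannot hold for all real values of x and y for which both sides are defined.
The correct expansion is cos(x+y) = cos(x)cos(y) - sin(x)sin(y); cosine is not additive.

Conclusion: No, this is NOT an identity.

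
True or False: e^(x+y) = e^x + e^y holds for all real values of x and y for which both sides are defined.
False.

Claim: e^(x+y) = e^x + e^y.
Test a specific point where both sides are defined: x = -3, y = 4.
LHS = e^(x+y) ≈ 2.7183
RHS = e^x + e^y ≈ 54.6479
Since 2.7183 ≠ 54.6479, the equation fails at this point, so it cannot hold for all real values of x and y for which both sides are defined.
The correct rule is e^(x+y) = e^x · e^y (a product, not a sum).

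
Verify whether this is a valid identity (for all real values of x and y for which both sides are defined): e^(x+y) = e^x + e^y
No, this is NOT an identity.

Claim: e^(x+y) = e^x + e^y.
Test a specific point where both sides are defined: x = 1/2, y = 3/2.
LHS = e^(x+y) ≈ 7.3891
RHS = e^x + e^y ≈ 6.1304
Since 7.3891 ≠ 6.1304, the equation fails at this point, so it cannot hold for all real values of x and y for which both sides are defined.
The correct rule is e^(x+y) = e^x · e^y (a product, not a sum).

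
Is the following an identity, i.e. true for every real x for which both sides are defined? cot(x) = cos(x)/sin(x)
Yes, this is an identity.

Claim: cot(x) = cos(x)/sin(x).
Reasoning: cot(x) is defined as 1/tan(x) = 1/(sin(x)/cos(x)) = cos(x)/sin(x), wherever sin(x) ≠ 0.
So the two sides agree for every real x for which both sides are defined.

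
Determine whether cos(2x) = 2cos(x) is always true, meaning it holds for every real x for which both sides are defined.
No, this is NOT an identity.

Claim: cos(2x) = 2cos(x).
Test a specific point where both sides are defined: x = -π/6.
LHS = cos(2x) ≈ 0.5000
RHS = 2cos(x) ≈ 1.7321
Since 0.5000 ≠ 1.7321, the equation fails at this point, so it cannot hold for every real x for which both sides are defined.
The correct double-angle formula is cos(2x) = cos²x - sin²x.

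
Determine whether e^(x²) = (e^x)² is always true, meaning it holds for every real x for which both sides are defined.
Claim: e^(x²) = (e^x)².
Test a specific point where both sides are defined: x = -3.
LHS = e^(x²) ≈ 8103.0839
RHS = (e^x)² ≈ 0.0025
Since 8103.0839 ≠ 0.0025, the equation fails at this point, so it cannot hold for every real x for which both sides are defined.
(e^x)² = e^(2x), and 2x ≠ x² in general.

Conclusion: No, this is NOT an identity.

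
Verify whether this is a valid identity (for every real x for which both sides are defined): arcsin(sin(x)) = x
No, this is NOT an identity.

Claim: arcsin(sin(x)) = x.
Test a specific point where both sides are defined: x = 2π/3.
LHS = arcsin(sin(x)) ≈ 1.0472
RHS = x ≈ 2.0944
Since 1.0472 ≠ 2.0944, the equation fails at this point, so it cannot hold for every real x for which both sides are defined.
arcsin only returns values in [-π/2, π/2], so arcsin(sin(x)) = x holds only for x in that interval, not for all real x.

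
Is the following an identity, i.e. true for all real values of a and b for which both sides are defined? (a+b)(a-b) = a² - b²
Yes, this is an identity.

Claim: (a+b)(a-b) = a² - b².
Reasoning: Expand: (a+b)(a-b) = a² - ab + ba - b² = a² - b² (the cross terms cancel).
So the two sides agree for all real values of a and b for which both sides are defined.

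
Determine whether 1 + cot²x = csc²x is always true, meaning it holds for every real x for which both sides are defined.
Claim: 1 + cot²x = csc²x.
Reasoning: Start from sin²x + cos²x = 1 and divide every term by sin²x (allowed wherever cot x and csc x are defined): 1 + cot²x = 1/sin²x = csc²x.
So the two sides agree for every real x for which both sides are defined.

Conclusion: Yes, this is an identity.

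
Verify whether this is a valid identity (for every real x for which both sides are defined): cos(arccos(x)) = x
Yes, this is an identity.

Claim: cos(arccos(x)) = x.
Reasoning: For -1 ≤ x ≤ 1 (where arccos is defined), arccos(x) is by definition an angle whose cosine equals x. Taking the cosine of that angle returns x. (Note the other order, arccos(cos x) = x, is NOT an identity.)
So the two sides agree for every real x for which both sides are defined.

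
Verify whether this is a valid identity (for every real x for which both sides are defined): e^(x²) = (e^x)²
No, this is NOT an identity.

Claim: e^(x²) = (e^x)².
Test a specific point where both sides are defined: x = 1/2.
LHS = e^(x²) ≈ 1.2840
RHS = (e^x)² ≈ 2.7183
Since 1.2840 ≠ 2.7183, the equation fails at this point, so it cannot hold for every real x for which both sides are defined.
(e^x)² = e^(2x), and 2x ≠ x² in general.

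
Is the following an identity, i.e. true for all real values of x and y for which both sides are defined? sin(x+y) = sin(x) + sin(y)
No, this is NOT an identity.

Claim: sin(x+y) = sin(x) + sin(y).
Test a specific point where both sides are defined: x = π/3, y = -π/6.
LHS = sin(x+y) ≈ 0.5000
RHS = sin(x) + sin(y) ≈ 0.3660
Since 0.5000 ≠ 0.3660, the equation fails at this point, so it cannot hold for all real values of x and y for which both sides are defined.
The correct expansion is sin(x+y) = sin(x)cos(y) + cos(x)sin(y); sine is not additive.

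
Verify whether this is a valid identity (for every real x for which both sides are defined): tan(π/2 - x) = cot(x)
Yes, this is an identity.

Claim: tan(π/2 - x) = cot(x).
Reasoning: tan(π/2 - x) = sin(π/2 - x)/cos(π/2 - x) = cos(x)/sin(x) = cot(x), using the cofunction identities sin(π/2 - x) = cos(x) and cos(π/2 - x) = sin(x).
So the two sides agree for every real x for which both sides are defined.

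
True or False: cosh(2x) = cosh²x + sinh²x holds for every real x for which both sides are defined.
True.

Claim: cosh(2x) = cosh²x + sinh²x.
Reasoning: cosh²x = (e^(2x) + 2 + e^(-2x))/4 and sinh²x = (e^(2x) - 2 + e^(-2x))/4. Adding gives (2e^(2x) + 2e^(-2x))/4 = (e^(2x) + e^(-2x))/2 = cosh(2x).
So the two sides agree for every real x for which both sides are defined.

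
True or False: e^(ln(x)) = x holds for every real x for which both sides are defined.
Claim: e^(ln(x)) = x.
Reasoning: For x > 0, ln(x) is by definition the exponent p such that e^p = x. Raising e to that exponent therefore returns x: e^(ln x) = x.
So the two sides agree for every real x for which both sides are defined.

Conclusion: True.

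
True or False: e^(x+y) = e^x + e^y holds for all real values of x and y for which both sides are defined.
Claim: e^(x+y) = e^x + e^y.
Test a specific point where both sides are defined: x = 4, y = 3/2.
LHS = e^(x+y) ≈ 244.6919
RHS = e^x + e^y ≈ 59.0798
Since 244.6919 ≠ 59.0798, the equation fails at this point, so it cannot hold for all real values of x and y for which both sides are defined.
The correct rule is e^(x+y) = e^x · e^y (a product, not a sum).

Conclusion: False.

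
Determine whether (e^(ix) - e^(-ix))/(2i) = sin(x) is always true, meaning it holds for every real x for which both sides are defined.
Claim: (e^(ix) - e^(-ix))/(2i) = sin(x).
Reasoning: By Euler's formula e^(ix) = cos(x) + i·sin(x) and e^(-ix) = cos(x) - i·sin(x). Subtracting cancels the cosine terms: e^(ix) - e^(-ix) = 2i·sin(x); divide by 2i.
So the two sides agree for every real x for which both sides are defined.

Conclusion: Yes, this is an identity.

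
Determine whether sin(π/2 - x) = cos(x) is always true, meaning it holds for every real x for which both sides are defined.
Claim: sin(π/2 - x) = cos(x).
Reasoning: Use sin(u - v) = sin(u)cos(v) - cos(u)sin(v) with u = π/2, v = x: sin(π/2)cos(x) - cos(π/2)sin(x) = 1·cos(x) - 0·sin(x) = cos(x).
So the two sides agree for every real x for which both sides are defined.

Conclusion: Yes, this is an identity.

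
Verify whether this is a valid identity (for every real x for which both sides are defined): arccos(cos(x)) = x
No, this is NOT an identity.

Claim: arccos(cos(x)) = x.
Test a specific point where both sides are defined: x = -π/2.
LHS = arccos(cos(x)) ≈ 1.5708
RHS = x ≈ -1.5708
Since 1.5708 ≠ -1.5708, the equation fails at this point, so it cannot hold for every real x for which both sides are defined.
arccos only returns values in [0, π], so arccos(cos(x)) = x holds only for x in that interval, not for all real x.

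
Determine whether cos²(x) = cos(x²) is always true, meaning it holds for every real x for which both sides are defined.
Claim: cos²(x) = cos(x²).
Test a specific point where both sides are defined: x = -π/4.
LHS = cos²(x) ≈ 0.5000
RHS = cos(x²) ≈ 0.8157
Since 0.5000 ≠ 0.8157, the equation fails at this point, so it cannot hold for every real x for which both sides are defined.
cos²(x) means (cos x)², squaring the output; cos(x²) squares the input. These are different functions.

Conclusion: No, this is NOT an identity.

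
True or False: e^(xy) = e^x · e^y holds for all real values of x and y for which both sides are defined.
Claim: e^(xy) = e^x · e^y.
Test a specific point where both sides are defined: x = 1, y = 4.
LHS = e^(xy) ≈ 54.5982
RHS = e^x · e^y ≈ 148.4132
Since 54.5982 ≠ 148.4132, the equation fails at this point, so it cannot hold for all real values of x and y for which both sides are defined.
e^x · e^y = e^(x+y), not e^(xy).

Conclusion: False.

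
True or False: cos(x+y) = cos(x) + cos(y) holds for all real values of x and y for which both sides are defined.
False.

Claim: cos(x+y) = cos(x) + cos(y).
Test a specific point where both sides are defined: x = π/2, y = π/2.
LHS = cos(x+y) ≈ -1.0000
RHS = cos(x) + cos(y) ≈ 0.0000
Since -1.0000 ≠ 0.0000, the equation fails at this point, so it cannot hold for all real values of x and y for which both sides are defined.
The correct expansion is cos(x+y) = cos(x)cos(y) - sin(x)sin(y); cosine is not additive.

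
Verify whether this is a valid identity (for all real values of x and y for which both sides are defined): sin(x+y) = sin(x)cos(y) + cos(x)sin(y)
Claim: sin(x+y) = sin(x)cos(y) + cos(x)sin(y).
Reasoning: By Euler's formula e^(i(x+y)) = e^(ix)·e^(iy) = (cos x + i·sin x)(cos y + i·sin y). The imaginary part of the left side is sin(x+y); the imaginary part of the product is sin(x)cos(y) + cos(x)sin(y).
So the two sides agree for all real values of x and y for which both sides are defined.

Conclusion: Yes, this is an identity.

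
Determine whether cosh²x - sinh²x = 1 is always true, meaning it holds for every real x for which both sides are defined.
Claim: cosh²x - sinh²x = 1.
Reasoning: With cosh(x) = (e^x + e^-x)/2 and sinh(x) = (e^x - e^-x)/2: cosh²x = (e^(2x) + 2 + e^(-2x))/4 and sinh²x = (e^(2x) - 2 + e^(-2x))/4. Subtracting leaves 4/4 = 1.
So the two sides agree for every real x for which both sides are defined.

Conclusion: Yes, this is an identity.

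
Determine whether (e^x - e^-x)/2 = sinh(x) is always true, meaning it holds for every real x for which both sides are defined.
Yes, this is an identity.

Claim: (e^x - e^-x)/2 = sinh(x).
Reasoning: This is exactly the definition of the hyperbolic sine: sinh(x) := (e^x - e^-x)/2.
So the two sides agree for every real x for which both sides are defined.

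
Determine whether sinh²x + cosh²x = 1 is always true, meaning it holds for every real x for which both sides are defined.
No, this is NOT an identity.

Claim: sinh²x + cosh²x = 1.
Test a specific point where both sides are defined: x = -1.
LHS = sinh²x + cosh²x ≈ 3.7622
RHS = 1 ≈ 1.0000
Since 3.7622 ≠ 1.0000, the equation fails at this point, so it cannot hold for every real x for which both sides are defined.
The correct hyperbolic identity is cosh²x - sinh²x = 1 (a difference); the sum sinh²x + cosh²x equals cosh(2x).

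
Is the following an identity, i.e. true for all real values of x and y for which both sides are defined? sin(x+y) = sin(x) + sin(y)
Claim: sin(x+y) = sin(x) + sin(y).
Test a specific point where both sides are defined: x = π, y = -π/4.
LHS = sin(x+y) ≈ 0.7071
RHS = sin(x) + sin(y) ≈ -0.7071
Since 0.7071 ≠ -0.7071, the equation fails at this point, so it cannot hold for all real values of x and y for which both sides are defined.
The correct expansion is sin(x+y) = sin(x)cos(y) + cos(x)sin(y); sine is not additive.

Conclusion: No, this is NOT an identity.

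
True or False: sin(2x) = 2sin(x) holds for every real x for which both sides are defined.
Claim: sin(2x) = 2sin(x).
Test a specific point where both sides are defined: x = -π/2.
LHS = sin(2x) ≈ 0.0000
RHS = 2sin(x) ≈ -2.0000
Since 0.0000 ≠ -2.0000, the equation fails at this point, so it cannot hold for every real x for which both sides are defined.
The correct double-angle formula is sin(2x) = 2sin(x)cos(x).

Conclusion: False.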